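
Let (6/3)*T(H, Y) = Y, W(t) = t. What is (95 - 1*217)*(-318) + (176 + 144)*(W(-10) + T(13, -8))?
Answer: 34316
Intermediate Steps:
T(H, Y) = Y/2
(95 - 1*217)*(-318) + (176 + 144)*(W(-10) + T(13, -8)) = (95 - 1*217)*(-318) + (176 + 144)*(-10 + (½)*(-8)) = (95 - 217)*(-318) + 320*(-10 - 4) = -122*(-318) + 320*(-14) = 38796 - 4480 = 34316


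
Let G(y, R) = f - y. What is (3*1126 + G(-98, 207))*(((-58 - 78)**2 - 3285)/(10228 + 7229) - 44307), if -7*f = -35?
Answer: -2692386718328/17457 ≈ -1.5423e+8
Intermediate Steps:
f = 5 (f = -1/7*(-35) = 5)
G(y, R) = 5 - y
(3*1126 + G(-98, 207))*(((-58 - 78)**2 - 3285)/(10228 + 7229) - 44307) = (3*1126 + (5 - 1*(-98)))*(((-58 - 78)**2 - 3285)/(10228 + 7229) - 44307) = (3378 + (5 + 98))*(((-136)**2 - 3285)/17457 - 44307) = (3378 + 103)*((18496 - 3285)*(1/17457) - 44307) = 3481*(15211*(1/17457) - 44307) = 3481*(15211/17457 - 44307) = 3481*(-773452088/17457) = -2692386718328/17457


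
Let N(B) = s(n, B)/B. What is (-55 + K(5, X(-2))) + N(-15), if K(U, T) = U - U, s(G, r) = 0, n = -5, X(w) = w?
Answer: -55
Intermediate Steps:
K(U, T) = 0
N(B) = 0 (N(B) = 0/B = 0)
(-55 + K(5, X(-2))) + N(-15) = (-55 + 0) + 0 = -55 + 0 = -55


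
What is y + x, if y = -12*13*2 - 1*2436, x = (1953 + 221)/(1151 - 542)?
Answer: -1671358/609 ≈ -2744.4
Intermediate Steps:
x = 2174/609 ≈ 3.5698
y = -2748 (y = -156*2 - 2436 = -312 - 2436 = -2748)
y + x = -2748 + 2174/609 = -1671358/609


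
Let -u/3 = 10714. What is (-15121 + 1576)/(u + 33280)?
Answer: -13545/1138 ≈ -11.902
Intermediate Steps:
u = -32142 (u = -3*10714 = -32142)
(-15121 + 1576)/(u + 33280) = (-15121 + 1576)/(-32142 + 33280) = -13545/1138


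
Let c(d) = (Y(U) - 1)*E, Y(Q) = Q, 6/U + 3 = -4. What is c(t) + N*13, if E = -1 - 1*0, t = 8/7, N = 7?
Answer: 650/7 ≈ 92.857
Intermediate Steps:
U = -6/7 (U = 6/(-3 - 4) = 6/(-7) = 6*(-⅐) = -6/7 ≈ -0.85714)
t = 8/7 (t = 8*(⅐) = 8/7 ≈ 1.1429)
E = -1 (E = -1 + 0 = -1)
c(d) = 13/7 (c(d) = (-6/7 - 1)*(-1) = -13/7*(-1) = 13/7)
c(t) + N*13 = 13/7 + 7*13 = 13/7 + 91 = 650/7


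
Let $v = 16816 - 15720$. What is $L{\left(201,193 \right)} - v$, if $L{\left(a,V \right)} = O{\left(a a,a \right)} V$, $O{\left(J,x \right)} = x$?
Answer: $37697$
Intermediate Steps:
$v = 1096$
$L{\left(a,V \right)} = V a$ ($L{\left(a,V \right)} = a V = V a$)
$L{\left(201,193 \right)} - v = 193 \cdot 201 - 1096 = 38793 - 1096 = 37697$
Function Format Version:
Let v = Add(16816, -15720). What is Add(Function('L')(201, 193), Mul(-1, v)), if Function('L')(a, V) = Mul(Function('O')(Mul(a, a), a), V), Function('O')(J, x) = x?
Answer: 37697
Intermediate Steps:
v = 1096
Function('L')(a, V) = Mul(V, a) (Function('L')(a, V) = Mul(a, V) = Mul(V, a))
Add(Function('L')(201, 193), Mul(-1, v)) = Add(Mul(193, 201), Mul(-1, 1096)) = Add(38793, -1096) = 37697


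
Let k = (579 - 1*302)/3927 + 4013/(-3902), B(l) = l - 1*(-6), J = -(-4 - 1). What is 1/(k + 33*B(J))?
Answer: 15323154/5547626705 ≈ 0.0027621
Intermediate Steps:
J = 5 (J = -1*(-5) = 5)
B(l) = 6 + l (B(l) = l + 6 = 6 + l)
k = -14678197/15323154 (k = (579 - 302)*(1/3927) + 4013*(-1/3902) = 277*(1/3927) - 4013/3902 = 277/3927 - 4013/3902 = -14678197/15323154 ≈ -0.95791)
1/(k + 33*B(J)) = 1/(-14678197/15323154 + 33*(6 + 5)) = 1/(-14678197/15323154 + 33*11) = 1/(-14678197/15323154 + 363) = 1/(5547626705/15323154) = 15323154/5547626705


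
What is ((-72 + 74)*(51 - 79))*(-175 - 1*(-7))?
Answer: 9408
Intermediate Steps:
((-72 + 74)*(51 - 79))*(-175 - 1*(-7)) = (2*(-28))*(-175 + 7) = -56*(-168) = 9408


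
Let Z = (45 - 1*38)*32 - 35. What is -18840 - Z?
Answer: -19029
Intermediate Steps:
Z = 189 (Z = (45 - 38)*32 - 35 = 7*32 - 35 = 224 - 35 = 189)
-18840 - Z = -18840 - 1*189 = -18840 - 189 = -19029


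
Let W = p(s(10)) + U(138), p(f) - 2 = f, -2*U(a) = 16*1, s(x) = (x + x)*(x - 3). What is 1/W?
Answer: 1/134 ≈ 0.0074627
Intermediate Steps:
s(x) = 2*x*(-3 + x) (s(x) = (2*x)*(-3 + x) = 2*x*(-3 + x))
U(a) = -8
p(f) = 2 + f
W = 134 (W = (2 + 2*10*(-3 + 10)) - 8 = (2 + 2*10*7) - 8 = (2 + 140) - 8 = 142 - 8 = 134)
1/W = 1/134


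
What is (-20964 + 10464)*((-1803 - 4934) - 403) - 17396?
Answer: 74952604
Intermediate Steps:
(-20964 + 10464)*((-1803 - 4934) - 403) - 17396 = -10500*(-6737 - 403) - 17396 = -10500*(-7140) - 17396 = 74970000 - 17396 = 74952604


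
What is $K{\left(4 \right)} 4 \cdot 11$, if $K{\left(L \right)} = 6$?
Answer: $264$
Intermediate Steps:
$K{\left(4 \right)} 4 \cdot 11 = 6 \cdot 4 \cdot 11 = 24 \cdot 11 = 264$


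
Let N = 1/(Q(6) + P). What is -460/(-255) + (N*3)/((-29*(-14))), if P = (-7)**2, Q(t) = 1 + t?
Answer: 2091865/1159536 ≈ 1.8041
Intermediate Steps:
P = 49
N = 1/56 (N = 1/((1 + 6) + 49) = 1/(7 + 49) = 1/56 ≈ 0.017857)
-460/(-255) + (N*3)/((-29*(-14))) = -460/(-255) + ((1/56)*3)/((-29*(-14))) = -460*(-1/255) + (3/56)/406 = 92/51 + (3/56)*(1/406) = 92/51 + 3/22736 = 2091865/1159536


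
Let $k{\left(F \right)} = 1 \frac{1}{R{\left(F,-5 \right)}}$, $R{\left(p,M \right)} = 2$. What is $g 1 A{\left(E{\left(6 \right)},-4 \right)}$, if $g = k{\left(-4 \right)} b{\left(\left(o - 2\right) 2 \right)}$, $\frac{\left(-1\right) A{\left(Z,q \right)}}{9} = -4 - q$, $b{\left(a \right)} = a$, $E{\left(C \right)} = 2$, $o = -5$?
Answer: $0$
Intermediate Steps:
$A{\left(Z,q \right)} = 36 + 9 q$ ($A{\left(Z,q \right)} = - 9 \left(-4 - q\right) = 36 + 9 q$)
$k{\left(F \right)} = \frac{1}{2}$ ($k{\left(F \right)} = 1 \cdot \frac{1}{2} = \frac{1}{2}$)
$g = -7$ ($g = \frac{\left(-5 - 2\right) 2}{2} = \frac{\left(-7\right) 2}{2} = \frac{1}{2} \left(-14\right) = -7$)
$g 1 A{\left(E{\left(6 \right)},-4 \right)} = \left(-7\right) 1 \left(36 + 9 \left(-4\right)\right) = - 7 \left(36 - 36\right) = \left(-7\right) 0 = 0$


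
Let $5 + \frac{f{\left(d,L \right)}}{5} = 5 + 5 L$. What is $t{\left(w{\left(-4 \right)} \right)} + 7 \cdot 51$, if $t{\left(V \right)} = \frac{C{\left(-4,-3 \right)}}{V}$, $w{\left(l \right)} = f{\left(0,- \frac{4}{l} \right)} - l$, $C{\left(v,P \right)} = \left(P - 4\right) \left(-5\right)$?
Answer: $\frac{10388}{29} \approx 358.21$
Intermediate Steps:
$C{\left(v,P \right)} = 20 - 5 P$ ($C{\left(v,P \right)} = \left(-4 + P\right) \left(-5\right) = 20 - 5 P$)
$f{\left(d,L \right)} = 25 L$ ($f{\left(d,L \right)} = -25 + 5 \left(5 + 5 L\right) = -25 + \left(25 + 25 L\right) = 25 L$)
$w{\left(l \right)} = - l - \frac{100}{l}$ ($w{\left(l \right)} = 25 \left(- \frac{4}{l}\right) - l = - \frac{100}{l} - l = - l - \frac{100}{l}$)
$t{\left(V \right)} = \frac{35}{V}$ ($t{\left(V \right)} = \frac{20 - -15}{V} = \frac{20 + 15}{V} = \frac{35}{V}$)
$t{\left(w{\left(-4 \right)} \right)} + 7 \cdot 51 = \frac{35}{\left(-1\right) \left(-4\right) - \frac{100}{-4}} + 7 \cdot 51 = \frac{35}{4 - -25} + 357 = \frac{35}{4 + 25} + 357 = \frac{35}{29} + 357 = \frac{10388}{29}$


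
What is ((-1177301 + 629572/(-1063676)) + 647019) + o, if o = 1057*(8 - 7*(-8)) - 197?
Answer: -123075714082/265919 ≈ -4.6283e+5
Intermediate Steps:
o = 67451 (o = 1057*(8 + 56) - 197 = 1057*64 - 197 = 67648 - 197 = 67451)
((-1177301 + 629572/(-1063676)) + 647019) + o = ((-1177301 + 629572/(-1063676)) + 647019) + 67451 = ((-1177301 + 629572*(-1/1063676)) + 647019) + 67451 = ((-1177301 - 157393/265919) + 647019) + 67451 = (-313066862012/265919 + 647019) + 67451 = -141012216551/265919 + 67451 = -123075714082/265919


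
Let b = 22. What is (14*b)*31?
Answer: 9548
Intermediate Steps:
(14*b)*31 = (14*22)*31 = 308*31 = 9548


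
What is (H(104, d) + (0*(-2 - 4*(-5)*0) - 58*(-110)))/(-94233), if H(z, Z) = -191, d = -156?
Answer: -2063/31411 ≈ -0.065678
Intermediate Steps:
(H(104, d) + (0*(-2 - 4*(-5)*0) - 58*(-110)))/(-94233) = (-191 + (0*(-2 - 4*(-5)*0) - 58*(-110)))/(-94233) = (-191 + (0*(-2 + 20*0) + 6380))*(-1/94233) = (-191 + (0*(-2 + 0) + 6380))*(-1/94233) = (-191 + (0*(-2) + 6380))*(-1/94233) = (-191 + (0 + 6380))*(-1/94233) = (-191 + 6380)*(-1/94233) = 6189*(-1/94233) = -2063/31411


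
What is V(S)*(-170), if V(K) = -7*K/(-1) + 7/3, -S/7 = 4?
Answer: 98770/3 ≈ 32923.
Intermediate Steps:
S = -28 (S = -7*4 = -28)
V(K) = 7/3 + 7*K (V(K) = -7*K*(-1) + 7*(⅓) = 7*K + 7/3 = 7/3 + 7*K)
V(S)*(-170) = (7/3 + 7*(-28))*(-170) = (7/3 - 196)*(-170) = -581/3*(-170) = 98770/3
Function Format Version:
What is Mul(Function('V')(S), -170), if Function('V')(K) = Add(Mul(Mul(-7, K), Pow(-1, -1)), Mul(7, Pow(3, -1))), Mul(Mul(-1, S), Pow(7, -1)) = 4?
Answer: Rational(98770, 3) ≈ 32923.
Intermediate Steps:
S = -28 (S = Mul(-7, 4) = -28)
Function('V')(K) = Add(Rational(7, 3), Mul(7, K)) (Function('V')(K) = Add(Mul(Mul(-7, K), -1), Mul(7, Rational(1, 3))) = Add(Mul(7, K), Rational(7, 3)) = Add(Rational(7, 3), Mul(7, K)))
Mul(Function('V')(S), -170) = Mul(Add(Rational(7, 3), Mul(7, -28)), -170) = Mul(Add(Rational(7, 3), -196), -170) = Mul(Rational(-581, 3), -170) = Rational(98770, 3)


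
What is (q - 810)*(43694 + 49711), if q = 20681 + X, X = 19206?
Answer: 3649987185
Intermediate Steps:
q = 39887 (q = 20681 + 19206 = 39887)
(q - 810)*(43694 + 49711) = (39887 - 810)*(43694 + 49711) = 39077*93405 = 3649987185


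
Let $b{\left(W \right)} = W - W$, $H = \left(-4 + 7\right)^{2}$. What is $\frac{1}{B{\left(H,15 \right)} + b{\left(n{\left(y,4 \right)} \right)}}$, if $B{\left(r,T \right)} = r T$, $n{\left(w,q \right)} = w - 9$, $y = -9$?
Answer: $\frac{1}{135} \approx 0.0074074$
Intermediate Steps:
$H = 9$ ($H = 3^{2} = 9$)
$n{\left(w,q \right)} = -9 + w$ ($n{\left(w,q \right)} = w - 9 = -9 + w$)
$b{\left(W \right)} = 0$
$B{\left(r,T \right)} = T r$
$\frac{1}{B{\left(H,15 \right)} + b{\left(n{\left(y,4 \right)} \right)}} = \frac{1}{15 \cdot 9 + 0} = \frac{1}{135 + 0} = \frac{1}{135}$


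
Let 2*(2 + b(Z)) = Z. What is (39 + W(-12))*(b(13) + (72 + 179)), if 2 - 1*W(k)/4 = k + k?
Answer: 73073/2 ≈ 36537.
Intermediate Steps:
b(Z) = -2 + Z/2
W(k) = 8 - 8*k (W(k) = 8 - 4*(k + k) = 8 - 8*k)
(39 + W(-12))*(b(13) + (72 + 179)) = (39 + (8 - 8*(-12)))*((-2 + (½)*13) + (72 + 179)) = (39 + (8 + 96))*((-2 + 13/2) + 251) = (39 + 104)*(9/2 + 251) = 143*(511/2) = 73073/2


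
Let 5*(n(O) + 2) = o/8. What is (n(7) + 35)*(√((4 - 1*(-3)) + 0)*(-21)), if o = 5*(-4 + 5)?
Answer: -5565*√7/8 ≈ -1840.5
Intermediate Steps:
o = 5 (o = 5*1 = 5)
n(O) = -15/8 (n(O) = -2 + (5/8)/5 = -2 + (5*(⅛))/5 = -2 + (⅕)*(5/8) = -2 + ⅛ = -15/8)
(n(7) + 35)*(√((4 - 1*(-3)) + 0)*(-21)) = (-15/8 + 35)*(√((4 - 1*(-3)) + 0)*(-21)) = 265*(√((4 + 3) + 0)*(-21))/8 = 265*(√(7 + 0)*(-21))/8 = 265*(√7*(-21))/8 = 265*(-21*√7)/8 = -5565*√7/8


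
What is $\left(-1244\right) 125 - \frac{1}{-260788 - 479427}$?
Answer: $- \frac{115103432499}{740215} \approx -1.555 \cdot 10^{5}$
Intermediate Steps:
$\left(-1244\right) 125 - \frac{1}{-260788 - 479427} = -155500 - \frac{1}{-740215} = -155500 - - \frac{1}{740215} = -155500 + \frac{1}{740215} = - \frac{115103432499}{740215}$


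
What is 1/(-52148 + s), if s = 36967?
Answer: -1/15181 ≈ -6.5872e-5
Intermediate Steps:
1/(-52148 + s) = 1/(-52148 + 36967) = 1/(-15181) = -1/15181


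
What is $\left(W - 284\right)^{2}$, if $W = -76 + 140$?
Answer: $48400$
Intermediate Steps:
$W = 64$
$\left(W - 284\right)^{2} = \left(64 - 284\right)^{2} = \left(-220\right)^{2} = 48400$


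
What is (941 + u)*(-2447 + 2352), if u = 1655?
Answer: -246620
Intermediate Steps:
(941 + u)*(-2447 + 2352) = (941 + 1655)*(-2447 + 2352) = 2596*(-95) = -246620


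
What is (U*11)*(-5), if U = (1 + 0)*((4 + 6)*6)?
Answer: -3300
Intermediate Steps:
U = 60 (U = 1*(10*6) = 1*60 = 60)
(U*11)*(-5) = (60*11)*(-5) = 660*(-5) = -3300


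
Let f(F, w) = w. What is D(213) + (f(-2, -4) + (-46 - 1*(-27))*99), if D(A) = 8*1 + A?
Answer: -1664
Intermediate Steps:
D(A) = 8 + A
D(213) + (f(-2, -4) + (-46 - 1*(-27))*99) = (8 + 213) + (-4 + (-46 - 1*(-27))*99) = 221 + (-4 + (-46 + 27)*99) = 221 + (-4 - 19*99) = 221 + (-4 - 1881) = 221 - 1885 = -1664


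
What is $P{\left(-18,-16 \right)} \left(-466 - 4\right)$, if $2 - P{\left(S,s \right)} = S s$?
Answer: $134420$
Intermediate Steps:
$P{\left(S,s \right)} = 2 - S s$
$P{\left(-18,-16 \right)} \left(-466 - 4\right) = \left(2 - \left(-18\right) \left(-16\right)\right) \left(-466 - 4\right) = \left(2 - 288\right) \left(-470\right) = \left(-286\right) \left(-470\right) = 134420$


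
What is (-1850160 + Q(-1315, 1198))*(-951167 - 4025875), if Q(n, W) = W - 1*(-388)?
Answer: 9200430438108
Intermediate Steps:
Q(n, W) = 388 + W (Q(n, W) = W + 388 = 388 + W)
(-1850160 + Q(-1315, 1198))*(-951167 - 4025875) = (-1850160 + (388 + 1198))*(-951167 - 4025875) = (-1850160 + 1586)*(-4977042) = -1848574*(-4977042) = 9200430438108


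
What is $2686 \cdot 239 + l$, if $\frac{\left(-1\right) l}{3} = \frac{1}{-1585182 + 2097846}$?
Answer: $\frac{109702235151}{170888} \approx 6.4195 \cdot 10^{5}$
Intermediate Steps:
$l = - \frac{1}{170888}$ ($l = - \frac{3}{-1585182 + 2097846} = - \frac{3}{512664} = \left(-3\right) \frac{1}{512664} = - \frac{1}{170888} \approx -5.8518 \cdot 10^{-6}$)
$2686 \cdot 239 + l = 2686 \cdot 239 - \frac{1}{170888} = 641954 - \frac{1}{170888} = \frac{109702235151}{170888}$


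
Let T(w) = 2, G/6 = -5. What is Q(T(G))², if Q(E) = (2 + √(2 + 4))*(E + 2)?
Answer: 160 + 64*√6 ≈ 316.77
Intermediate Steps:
G = -30 (G = 6*(-5) = -30)
Q(E) = (2 + E)*(2 + √6) (Q(E) = (2 + √6)*(2 + E) = (2 + E)*(2 + √6))
Q(T(G))² = (4 + 2*2 + 2*√6 + 2*√6)² = (4 + 4 + 2*√6 + 2*√6)² = (8 + 4*√6)²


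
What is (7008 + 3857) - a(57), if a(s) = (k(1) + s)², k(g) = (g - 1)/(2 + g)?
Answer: 7616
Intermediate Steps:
k(g) = (-1 + g)/(2 + g)
a(s) = s² (a(s) = ((-1 + 1)/(2 + 1) + s)² = (0/3 + s)² = ((⅓)*0 + s)² = (0 + s)² = s²)
(7008 + 3857) - a(57) = (7008 + 3857) - 1*57² = 10865 - 1*3249 = 10865 - 3249 = 7616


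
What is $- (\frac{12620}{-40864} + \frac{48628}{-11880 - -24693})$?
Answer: $- \frac{456358633}{130897608} \approx -3.4864$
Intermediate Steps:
$- (\frac{12620}{-40864} + \frac{48628}{-11880 - -24693}) = - (12620 \left(- \frac{1}{40864}\right) + \frac{48628}{-11880 + 24693}) = - (- \frac{3155}{10216} + \frac{48628}{12813}) = \left(-1\right) \frac{456358633}{130897608} = - \frac{456358633}{130897608}$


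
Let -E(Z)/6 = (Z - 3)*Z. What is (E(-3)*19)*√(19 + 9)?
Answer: -4104*√7 ≈ -10858.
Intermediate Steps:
E(Z) = -6*Z*(-3 + Z) (E(Z) = -6*(Z - 3)*Z = -6*(-3 + Z)*Z = -6*Z*(-3 + Z))
(E(-3)*19)*√(19 + 9) = ((6*(-3)*(3 - 1*(-3)))*19)*√(19 + 9) = ((6*(-3)*(3 + 3))*19)*√28 = ((6*(-3)*6)*19)*(2*√7) = (-108*19)*(2*√7) = -4104*√7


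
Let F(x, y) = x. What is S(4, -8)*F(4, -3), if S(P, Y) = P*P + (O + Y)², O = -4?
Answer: 640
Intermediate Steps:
S(P, Y) = P² + (-4 + Y)² (S(P, Y) = P*P + (-4 + Y)² = P² + (-4 + Y)²)
S(4, -8)*F(4, -3) = (4² + (-4 - 8)²)*4 = (16 + (-12)²)*4 = (16 + 144)*4 = 160*4 = 640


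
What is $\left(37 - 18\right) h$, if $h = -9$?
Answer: $-171$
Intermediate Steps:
$\left(37 - 18\right) h = \left(37 - 18\right) \left(-9\right) = 19 \left(-9\right) = -171$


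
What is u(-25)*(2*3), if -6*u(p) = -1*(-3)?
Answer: -3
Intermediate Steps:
u(p) = -1/2 (u(p) = -(-1)*(-3)/6 = -1/6*3 = -1/2)
u(-25)*(2*3) = -3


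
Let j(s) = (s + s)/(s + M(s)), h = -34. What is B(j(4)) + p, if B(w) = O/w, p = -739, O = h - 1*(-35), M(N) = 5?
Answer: -5903/8 ≈ -737.88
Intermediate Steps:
O = 1 (O = -34 - 1*(-35) = -34 + 35 = 1)
j(s) = 2*s/(5 + s) (j(s) = (s + s)/(s + 5) = (2*s)/(5 + s) = 2*s/(5 + s))
B(w) = 1/w
B(j(4)) + p = 1/(2*4/(5 + 4)) - 739 = 1/(2*4/9) - 739 = 1/(2*4*(⅑)) - 739 = 1/(8/9) - 739 = 9/8 - 739 = -5903/8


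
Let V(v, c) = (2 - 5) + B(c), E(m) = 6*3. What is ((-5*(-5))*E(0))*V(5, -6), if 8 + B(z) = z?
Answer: -7650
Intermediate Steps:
B(z) = -8 + z
E(m) = 18
V(v, c) = -11 + c (V(v, c) = (2 - 5) + (-8 + c) = -3 + (-8 + c) = -11 + c)
((-5*(-5))*E(0))*V(5, -6) = (-5*(-5)*18)*(-11 - 6) = (25*18)*(-17) = 450*(-17) = -7650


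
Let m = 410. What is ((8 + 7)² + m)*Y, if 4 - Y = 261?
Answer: -163195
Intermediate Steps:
Y = -257 (Y = 4 - 1*261 = 4 - 261 = -257)
((8 + 7)² + m)*Y = ((8 + 7)² + 410)*(-257) = (15² + 410)*(-257) = (225 + 410)*(-257) = 635*(-257) = -163195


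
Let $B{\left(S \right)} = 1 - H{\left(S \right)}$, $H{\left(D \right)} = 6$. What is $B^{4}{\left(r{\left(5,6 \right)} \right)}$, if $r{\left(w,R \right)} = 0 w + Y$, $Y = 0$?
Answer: $625$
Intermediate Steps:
$r{\left(w,R \right)} = 0$ ($r{\left(w,R \right)} = 0 w + 0 = 0 + 0 = 0$)
$B{\left(S \right)} = -5$ ($B{\left(S \right)} = 1 - 6 = -5$)
$B^{4}{\left(r{\left(5,6 \right)} \right)} = \left(-5\right)^{4} = 625$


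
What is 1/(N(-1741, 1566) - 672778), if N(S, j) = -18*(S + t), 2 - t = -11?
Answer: -1/641674 ≈ -1.5584e-6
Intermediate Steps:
t = 13 (t = 2 - 1*(-11) = 2 + 11 = 13)
N(S, j) = -234 - 18*S (N(S, j) = -18*(S + 13) = -18*(13 + S) = -234 - 18*S)
1/(N(-1741, 1566) - 672778) = 1/((-234 - 18*(-1741)) - 672778) = 1/((-234 + 31338) - 672778) = 1/(31104 - 672778) = 1/(-641674) = -1/641674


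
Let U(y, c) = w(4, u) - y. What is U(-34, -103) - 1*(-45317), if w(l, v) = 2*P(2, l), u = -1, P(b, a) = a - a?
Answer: 45351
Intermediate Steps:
P(b, a) = 0
w(l, v) = 0 (w(l, v) = 2*0 = 0)
U(y, c) = -y (U(y, c) = 0 - y = -y)
U(-34, -103) - 1*(-45317) = -1*(-34) - 1*(-45317) = 34 + 45317 = 45351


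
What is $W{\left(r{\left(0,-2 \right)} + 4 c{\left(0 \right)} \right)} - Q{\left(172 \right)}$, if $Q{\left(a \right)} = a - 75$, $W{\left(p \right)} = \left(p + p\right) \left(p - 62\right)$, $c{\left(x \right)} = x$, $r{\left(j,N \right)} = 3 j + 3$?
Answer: $-451$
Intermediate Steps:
$r{\left(j,N \right)} = 3 + 3 j$
$W{\left(p \right)} = 2 p \left(-62 + p\right)$
$Q{\left(a \right)} = -75 + a$
$W{\left(r{\left(0,-2 \right)} + 4 c{\left(0 \right)} \right)} - Q{\left(172 \right)} = 2 \left(\left(3 + 3 \cdot 0\right) + 4 \cdot 0\right) \left(-62 + \left(\left(3 + 3 \cdot 0\right) + 4 \cdot 0\right)\right) - \left(-75 + 172\right) = 2 \left(\left(3 + 0\right) + 0\right) \left(-62 + \left(\left(3 + 0\right) + 0\right)\right) - 97 = 2 \left(3 + 0\right) \left(-62 + \left(3 + 0\right)\right) - 97 = 2 \cdot 3 \left(-62 + 3\right) - 97 = 2 \cdot 3 \left(-59\right) - 97 = -354 - 97 = -451$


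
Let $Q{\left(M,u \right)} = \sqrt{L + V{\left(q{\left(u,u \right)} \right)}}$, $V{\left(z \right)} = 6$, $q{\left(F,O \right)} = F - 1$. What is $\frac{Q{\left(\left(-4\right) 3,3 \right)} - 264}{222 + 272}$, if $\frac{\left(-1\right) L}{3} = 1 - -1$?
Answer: $- \frac{132}{247} \approx -0.53441$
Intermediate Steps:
$L = -6$ ($L = - 3 \left(1 - -1\right) = - 3 \left(1 + 1\right) = \left(-3\right) 2 = -6$)
$q{\left(F,O \right)} = -1 + F$
$Q{\left(M,u \right)} = 0$ ($Q{\left(M,u \right)} = \sqrt{-6 + 6} = \sqrt{0} = 0$)
$\frac{Q{\left(\left(-4\right) 3,3 \right)} - 264}{222 + 272} = \frac{0 - 264}{222 + 272} = - \frac{264}{494} = \left(-264\right) \frac{1}{494} = - \frac{132}{247}$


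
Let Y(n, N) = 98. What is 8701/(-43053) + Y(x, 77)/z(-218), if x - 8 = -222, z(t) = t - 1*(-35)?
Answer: -17143/23241 ≈ -0.73762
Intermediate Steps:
z(t) = 35 + t (z(t) = t + 35 = 35 + t)
x = -214 (x = 8 - 222 = -214)
8701/(-43053) + Y(x, 77)/z(-218) = 8701/(-43053) + 98/(35 - 218) = 8701*(-1/43053) + 98/(-183) = -77/381 + 98*(-1/183) = -77/381 - 98/183 = -17143/23241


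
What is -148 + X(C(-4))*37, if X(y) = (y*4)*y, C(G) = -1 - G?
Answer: 1184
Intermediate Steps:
X(y) = 4*y**2 (X(y) = (4*y)*y = 4*y**2)
-148 + X(C(-4))*37 = -148 + (4*(-1 - 1*(-4))**2)*37 = -148 + (4*(-1 + 4)**2)*37 = -148 + (4*3**2)*37 = -148 + (4*9)*37 = -148 + 36*37 = -148 + 1332 = 1184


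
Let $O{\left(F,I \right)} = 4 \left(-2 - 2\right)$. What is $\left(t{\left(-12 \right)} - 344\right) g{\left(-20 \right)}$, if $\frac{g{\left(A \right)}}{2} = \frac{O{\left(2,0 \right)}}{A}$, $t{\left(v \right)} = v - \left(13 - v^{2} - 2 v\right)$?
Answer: $- \frac{1992}{5} \approx -398.4$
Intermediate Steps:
$O{\left(F,I \right)} = -16$ ($O{\left(F,I \right)} = 4 \left(-4\right) = -16$)
$t{\left(v \right)} = -13 + v^{2} + 3 v$ ($t{\left(v \right)} = v + \left(-13 + v^{2} + 2 v\right) = -13 + v^{2} + 3 v$)
$g{\left(A \right)} = - \frac{32}{A}$ ($g{\left(A \right)} = 2 \left(- \frac{16}{A}\right) = - \frac{32}{A}$)
$\left(t{\left(-12 \right)} - 344\right) g{\left(-20 \right)} = \left(\left(-13 + \left(-12\right)^{2} + 3 \left(-12\right)\right) - 344\right) \left(- \frac{32}{-20}\right) = \left(\left(-13 + 144 - 36\right) - 344\right) \left(\left(-32\right) \left(- \frac{1}{20}\right)\right) = \left(95 - 344\right) \frac{8}{5} = \left(-249\right) \frac{8}{5} = - \frac{1992}{5}$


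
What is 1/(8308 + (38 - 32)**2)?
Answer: 1/8344 ≈ 0.00011985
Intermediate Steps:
1/(8308 + (38 - 32)**2) = 1/(8308 + 6**2) = 1/(8308 + 36) = 1/8344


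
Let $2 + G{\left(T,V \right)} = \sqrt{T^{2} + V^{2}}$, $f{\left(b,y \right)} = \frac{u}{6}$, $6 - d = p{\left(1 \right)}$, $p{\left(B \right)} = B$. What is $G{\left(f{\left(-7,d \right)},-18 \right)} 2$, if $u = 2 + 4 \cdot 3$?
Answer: $-4 + \frac{2 \sqrt{2965}}{3} \approx 32.301$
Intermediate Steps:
$d = 5$ ($d = 6 - 1 = 5$)
$u = 14$ ($u = 2 + 12 = 14$)
$f{\left(b,y \right)} = \frac{7}{3}$ ($f{\left(b,y \right)} = \frac{14}{6} = 14 \cdot \frac{1}{6} = \frac{7}{3}$)
$G{\left(T,V \right)} = -2 + \sqrt{T^{2} + V^{2}}$
$G{\left(f{\left(-7,d \right)},-18 \right)} 2 = \left(-2 + \sqrt{\left(\frac{7}{3}\right)^{2} + \left(-18\right)^{2}}\right) 2 = \left(-2 + \sqrt{\frac{49}{9} + 324}\right) 2 = \left(-2 + \sqrt{\frac{2965}{9}}\right) 2 = \left(-2 + \frac{\sqrt{2965}}{3}\right) 2 = -4 + \frac{2 \sqrt{2965}}{3}$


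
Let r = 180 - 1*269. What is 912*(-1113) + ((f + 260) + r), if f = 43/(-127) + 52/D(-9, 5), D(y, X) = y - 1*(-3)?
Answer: -386674616/381 ≈ -1.0149e+6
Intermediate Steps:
r = -89 (r = 180 - 269 = -89)
D(y, X) = 3 + y (D(y, X) = y + 3 = 3 + y)
f = -3431/381 (f = 43/(-127) + 52/(3 - 9) = 43*(-1/127) + 52/(-6) = -43/127 + 52*(-1/6) = -43/127 - 26/3 = -3431/381 ≈ -9.0052)
912*(-1113) + ((f + 260) + r) = 912*(-1113) + ((-3431/381 + 260) - 89) = -1015056 + (95629/381 - 89) = -1015056 + 61720/381 = -386674616/381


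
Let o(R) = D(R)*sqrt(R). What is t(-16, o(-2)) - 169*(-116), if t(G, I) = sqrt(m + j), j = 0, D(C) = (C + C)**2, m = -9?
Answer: 19604 + 3*I ≈ 19604.0 + 3.0*I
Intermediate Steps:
D(C) = 4*C**2 (D(C) = (2*C)**2 = 4*C**2)
o(R) = 4*R**(5/2) (o(R) = (4*R**2)*sqrt(R) = 4*R**(5/2))
t(G, I) = 3*I (t(G, I) = sqrt(-9 + 0) = sqrt(-9) = 3*I)
t(-16, o(-2)) - 169*(-116) = 3*I - 169*(-116) = 3*I + 19604 = 19604 + 3*I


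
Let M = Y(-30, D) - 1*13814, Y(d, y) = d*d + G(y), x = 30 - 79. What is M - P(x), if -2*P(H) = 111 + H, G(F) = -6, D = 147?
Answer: -12889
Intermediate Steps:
x = -49
P(H) = -111/2 - H/2 (P(H) = -(111 + H)/2 = -111/2 - H/2)
Y(d, y) = -6 + d**2 (Y(d, y) = d*d - 6 = d**2 - 6 = -6 + d**2)
M = -12920 (M = (-6 + (-30)**2) - 1*13814 = (-6 + 900) - 13814 = 894 - 13814 = -12920)
M - P(x) = -12920 - (-111/2 - 1/2*(-49)) = -12920 - (-111/2 + 49/2) = -12920 - 1*(-31) = -12920 + 31 = -12889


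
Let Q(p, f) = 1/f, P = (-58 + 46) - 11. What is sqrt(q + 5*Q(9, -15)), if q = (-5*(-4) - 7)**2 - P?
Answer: 5*sqrt(69)/3 ≈ 13.844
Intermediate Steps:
P = -23 (P = -12 - 11 = -23)
q = 192 (q = (-5*(-4) - 7)**2 - 1*(-23) = (20 - 7)**2 + 23 = 13**2 + 23 = 169 + 23 = 192)
sqrt(q + 5*Q(9, -15)) = sqrt(192 + 5/(-15)) = sqrt(192 + 5*(-1/15)) = sqrt(192 - 1/3) = sqrt(575/3) = 5*sqrt(69)/3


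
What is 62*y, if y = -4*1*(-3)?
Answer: 744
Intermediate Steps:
y = 12 (y = -4*(-3) = 12)
62*y = 62*12 = 744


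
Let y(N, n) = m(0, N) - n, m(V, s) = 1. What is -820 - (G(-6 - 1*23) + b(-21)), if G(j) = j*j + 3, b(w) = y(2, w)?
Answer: -1686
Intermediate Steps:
y(N, n) = 1 - n
b(w) = 1 - w
G(j) = 3 + j² (G(j) = j² + 3 = 3 + j²)
-820 - (G(-6 - 1*23) + b(-21)) = -820 - ((3 + (-6 - 1*23)²) + (1 - 1*(-21))) = -820 - ((3 + (-6 - 23)²) + (1 + 21)) = -820 - ((3 + (-29)²) + 22) = -820 - ((3 + 841) + 22) = -820 - (844 + 22) = -820 - 1*866 = -820 - 866 = -1686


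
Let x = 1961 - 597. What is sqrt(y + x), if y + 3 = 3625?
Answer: 3*sqrt(554) ≈ 70.612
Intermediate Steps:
y = 3622 (y = -3 + 3625 = 3622)
x = 1364
sqrt(y + x) = sqrt(3622 + 1364) = sqrt(4986) = 3*sqrt(554)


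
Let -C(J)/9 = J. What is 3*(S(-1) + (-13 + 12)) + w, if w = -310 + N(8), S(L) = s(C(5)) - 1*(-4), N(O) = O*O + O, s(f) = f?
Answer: -364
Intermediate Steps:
C(J) = -9*J
N(O) = O + O² (N(O) = O² + O = O + O²)
S(L) = -41 (S(L) = -9*5 - 1*(-4) = -45 + 4 = -41)
w = -238 (w = -310 + 8*(1 + 8) = -310 + 8*9 = -310 + 72 = -238)
3*(S(-1) + (-13 + 12)) + w = 3*(-41 + (-13 + 12)) - 238 = 3*(-41 - 1) - 238 = 3*(-42) - 238 = -126 - 238 = -364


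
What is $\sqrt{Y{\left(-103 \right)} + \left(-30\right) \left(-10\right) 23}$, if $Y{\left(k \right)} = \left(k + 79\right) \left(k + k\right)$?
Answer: $6 \sqrt{329} \approx 108.83$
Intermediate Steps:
$Y{\left(k \right)} = 2 k \left(79 + k\right)$ ($Y{\left(k \right)} = \left(79 + k\right) 2 k = 2 k \left(79 + k\right)$)
$\sqrt{Y{\left(-103 \right)} + \left(-30\right) \left(-10\right) 23} = \sqrt{2 \left(-103\right) \left(79 - 103\right) + \left(-30\right) \left(-10\right) 23} = \sqrt{2 \left(-103\right) \left(-24\right) + 300 \cdot 23} = \sqrt{4944 + 6900} = \sqrt{11844} = 6 \sqrt{329}$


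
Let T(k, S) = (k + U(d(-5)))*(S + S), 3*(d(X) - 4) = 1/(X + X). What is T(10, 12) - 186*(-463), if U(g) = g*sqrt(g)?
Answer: 86358 + 238*sqrt(3570)/75 ≈ 86548.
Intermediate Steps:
d(X) = 4 + 1/(6*X) (d(X) = 4 + 1/(3*(X + X)) = 4 + 1/(3*((2*X))) = 4 + (1/(2*X))/3 = 4 + 1/(6*X))
U(g) = g**(3/2)
T(k, S) = 2*S*(k + 119*sqrt(3570)/900) (T(k, S) = (k + (4 + (1/6)/(-5))**(3/2))*(S + S) = (k + (4 + (1/6)*(-1/5))**(3/2))*(2*S) = (k + (4 - 1/30)**(3/2))*(2*S) = (k + (119/30)**(3/2))*(2*S) = (k + 119*sqrt(3570)/900)*(2*S) = 2*S*(k + 119*sqrt(3570)/900))
T(10, 12) - 186*(-463) = (1/450)*12*(119*sqrt(3570) + 900*10) - 186*(-463) = (1/450)*12*(119*sqrt(3570) + 9000) + 86118 = (1/450)*12*(9000 + 119*sqrt(3570)) + 86118 = (240 + 238*sqrt(3570)/75) + 86118 = 86358 + 238*sqrt(3570)/75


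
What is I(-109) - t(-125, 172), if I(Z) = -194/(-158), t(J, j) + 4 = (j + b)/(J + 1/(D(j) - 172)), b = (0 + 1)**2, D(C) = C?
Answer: 413/79 ≈ 5.2278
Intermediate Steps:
b = 1 (b = 1**2 = 1)
t(J, j) = -4 + (1 + j)/(J + 1/(-172 + j)) (t(J, j) = -4 + (j + 1)/(J + 1/(j - 172)) = -4 + (1 + j)/(J + 1/(-172 + j)))
I(Z) = 97/79 (I(Z) = -194*(-1/158) = 97/79)
I(-109) - t(-125, 172) = 97/79 - (-176 + 172**2 - 171*172 + 688*(-125) - 4*(-125)*172)/(1 - 172*(-125) - 125*172) = 97/79 - (-176 + 29584 - 29412 - 86000 + 86000)/(1 + 21500 - 21500) = 97/79 - (-4)/1 = 97/79 - (-4) = 97/79 - 1*(-4) = 97/79 + 4 = 413/79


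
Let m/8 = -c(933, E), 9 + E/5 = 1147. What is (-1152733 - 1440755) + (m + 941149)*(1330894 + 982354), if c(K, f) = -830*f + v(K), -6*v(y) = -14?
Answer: 268725827713904/3 ≈ 8.9575e+13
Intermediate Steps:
E = 5690 (E = -45 + 5*1147 = -45 + 5735 = 5690)
v(y) = 7/3 (v(y) = -⅙*(-14) = 7/3)
c(K, f) = 7/3 - 830*f (c(K, f) = -830*f + 7/3 = 7/3 - 830*f)
m = 113344744/3 (m = 8*(-(7/3 - 830*5690)) = 8*(-(7/3 - 4722700)) = 8*(-1*(-14168093/3)) = 8*(14168093/3) = 113344744/3 ≈ 3.7782e+7)
(-1152733 - 1440755) + (m + 941149)*(1330894 + 982354) = (-1152733 - 1440755) + (113344744/3 + 941149)*(1330894 + 982354) = -2593488 + (116168191/3)*2313248 = -2593488 + 268725835494368/3 = 268725827713904/3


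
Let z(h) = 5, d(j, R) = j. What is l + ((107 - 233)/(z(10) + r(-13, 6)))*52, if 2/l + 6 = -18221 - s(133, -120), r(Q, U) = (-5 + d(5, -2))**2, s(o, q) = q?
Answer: -118637074/90535 ≈ -1310.4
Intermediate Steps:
r(Q, U) = 0 (r(Q, U) = (-5 + 5)**2 = 0**2 = 0)
l = -2/18107 (l = 2/(-6 + (-18221 - 1*(-120))) = 2/(-6 + (-18221 + 120)) = 2/(-6 - 18101) = 2/(-18107) = 2*(-1/18107) = -2/18107 ≈ -0.00011045)
l + ((107 - 233)/(z(10) + r(-13, 6)))*52 = -2/18107 + ((107 - 233)/(5 + 0))*52 = -2/18107 - 126/5*52 = -2/18107 - 6552/5 = -118637074/90535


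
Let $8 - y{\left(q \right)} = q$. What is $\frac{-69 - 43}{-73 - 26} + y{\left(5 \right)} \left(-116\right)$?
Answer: $- \frac{34340}{99} \approx -346.87$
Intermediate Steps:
$y{\left(q \right)} = 8 - q$
$\frac{-69 - 43}{-73 - 26} + y{\left(5 \right)} \left(-116\right) = \frac{-69 - 43}{-73 - 26} + \left(8 - 5\right) \left(-116\right) = - \frac{112}{-99} + \left(8 - 5\right) \left(-116\right) = \left(-112\right) \left(- \frac{1}{99}\right) + 3 \left(-116\right) = \frac{112}{99} - 348 = - \frac{34340}{99}$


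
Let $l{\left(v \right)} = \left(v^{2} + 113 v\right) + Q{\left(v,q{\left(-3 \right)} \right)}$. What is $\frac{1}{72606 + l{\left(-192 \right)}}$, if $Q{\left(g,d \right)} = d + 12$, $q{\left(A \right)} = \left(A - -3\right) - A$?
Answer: $\frac{1}{87789} \approx 1.1391 \cdot 10^{-5}$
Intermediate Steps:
$q{\left(A \right)} = 3$ ($q{\left(A \right)} = \left(A + 3\right) - A = \left(3 + A\right) - A = 3$)
$Q{\left(g,d \right)} = 12 + d$
$l{\left(v \right)} = 15 + v^{2} + 113 v$ ($l{\left(v \right)} = \left(v^{2} + 113 v\right) + \left(12 + 3\right) = \left(v^{2} + 113 v\right) + 15 = 15 + v^{2} + 113 v$)
$\frac{1}{72606 + l{\left(-192 \right)}} = \frac{1}{72606 + \left(15 + \left(-192\right)^{2} + 113 \left(-192\right)\right)} = \frac{1}{72606 + \left(15 + 36864 - 21696\right)} = \frac{1}{72606 + 15183} = \frac{1}{87789}$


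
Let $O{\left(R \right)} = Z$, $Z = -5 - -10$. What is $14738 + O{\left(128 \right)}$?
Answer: $14743$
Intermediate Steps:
$Z = 5$ ($Z = -5 + 10 = 5$)
$O{\left(R \right)} = 5$
$14738 + O{\left(128 \right)} = 14738 + 5 = 14743$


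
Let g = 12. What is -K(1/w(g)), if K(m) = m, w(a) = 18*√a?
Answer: -√3/108 ≈ -0.016037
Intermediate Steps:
-K(1/w(g)) = -1/(18*√12) = -1/(18*(2*√3)) = -1/(36*√3) = -√3/108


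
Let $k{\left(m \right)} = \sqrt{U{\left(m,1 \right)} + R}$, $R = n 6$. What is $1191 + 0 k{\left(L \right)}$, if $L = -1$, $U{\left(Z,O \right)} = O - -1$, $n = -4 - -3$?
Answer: $1191$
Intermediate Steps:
$n = -1$ ($n = -4 + 3 = -1$)
$U{\left(Z,O \right)} = 1 + O$ ($U{\left(Z,O \right)} = O + 1 = 1 + O$)
$R = -6$ ($R = \left(-1\right) 6 = -6$)
$k{\left(m \right)} = 2 i$ ($k{\left(m \right)} = \sqrt{\left(1 + 1\right) - 6} = \sqrt{2 - 6} = \sqrt{-4} = 2 i$)
$1191 + 0 k{\left(L \right)} = 1191 + 0 \cdot 2 i = 1191 + 0 = 1191$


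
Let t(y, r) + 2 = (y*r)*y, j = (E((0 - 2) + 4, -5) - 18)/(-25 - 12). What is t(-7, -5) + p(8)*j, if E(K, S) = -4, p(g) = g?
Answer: -8963/37 ≈ -242.24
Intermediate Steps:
j = 22/37 (j = (-4 - 18)/(-25 - 12) = -22/(-37) = -22*(-1/37) = 22/37 ≈ 0.59459)
t(y, r) = -2 + r*y² (t(y, r) = -2 + (y*r)*y = -2 + (r*y)*y = -2 + r*y²)
t(-7, -5) + p(8)*j = (-2 - 5*(-7)²) + 8*(22/37) = (-2 - 5*49) + 176/37 = (-2 - 245) + 176/37 = -247 + 176/37 = -8963/37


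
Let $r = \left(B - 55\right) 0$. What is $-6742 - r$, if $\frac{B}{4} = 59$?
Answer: $-6742$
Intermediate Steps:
$B = 236$ ($B = 4 \cdot 59 = 236$)
$r = 0$ ($r = \left(236 - 55\right) 0 = 181 \cdot 0 = 0$)
$-6742 - r = -6742 - 0 = -6742 + 0 = -6742$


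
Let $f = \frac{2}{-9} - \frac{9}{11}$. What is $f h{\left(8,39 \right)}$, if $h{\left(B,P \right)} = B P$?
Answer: $- \frac{10712}{33} \approx -324.61$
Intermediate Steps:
$f = - \frac{103}{99}$ ($f = 2 \left(- \frac{1}{9}\right) - \frac{9}{11} = - \frac{2}{9} - \frac{9}{11} = - \frac{103}{99} \approx -1.0404$)
$f h{\left(8,39 \right)} = - \frac{103 \cdot 8 \cdot 39}{99} = \left(- \frac{103}{99}\right) 312 = - \frac{10712}{33}$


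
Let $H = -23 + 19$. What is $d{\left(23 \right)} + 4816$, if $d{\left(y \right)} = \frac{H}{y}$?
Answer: $\frac{110764}{23} \approx 4815.8$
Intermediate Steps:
$H = -4$
$d{\left(y \right)} = - \frac{4}{y}$
$d{\left(23 \right)} + 4816 = - \frac{4}{23} + 4816 = \frac{110764}{23}$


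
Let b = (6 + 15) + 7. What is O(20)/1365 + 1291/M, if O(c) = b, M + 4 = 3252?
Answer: 264737/633360 ≈ 0.41799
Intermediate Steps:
M = 3248 (M = -4 + 3252 = 3248)
b = 28 (b = 21 + 7 = 28)
O(c) = 28
O(20)/1365 + 1291/M = 28/1365 + 1291/3248 = 28*(1/1365) + 1291*(1/3248) = 4/195 + 1291/3248 = 264737/633360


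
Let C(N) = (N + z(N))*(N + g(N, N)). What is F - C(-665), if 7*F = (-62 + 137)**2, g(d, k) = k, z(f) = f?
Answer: -12376675/7 ≈ -1.7681e+6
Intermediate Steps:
F = 5625/7 (F = (-62 + 137)**2/7 = (1/7)*75**2 = (1/7)*5625 = 5625/7 ≈ 803.57)
C(N) = 4*N**2 (C(N) = (N + N)*(N + N) = (2*N)*(2*N) = 4*N**2)
F - C(-665) = 5625/7 - 4*(-665)**2 = 5625/7 - 4*442225 = 5625/7 - 1*1768900 = 5625/7 - 1768900 = -12376675/7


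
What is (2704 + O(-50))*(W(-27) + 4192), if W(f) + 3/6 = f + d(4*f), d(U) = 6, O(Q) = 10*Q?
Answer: 9191782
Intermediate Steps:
W(f) = 11/2 + f (W(f) = -½ + (f + 6) = -½ + (6 + f) = 11/2 + f)
(2704 + O(-50))*(W(-27) + 4192) = (2704 + 10*(-50))*((11/2 - 27) + 4192) = (2704 - 500)*(-43/2 + 4192) = 2204*(8341/2) = 9191782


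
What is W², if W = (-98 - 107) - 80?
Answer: 81225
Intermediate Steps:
W = -285 (W = -205 - 80 = -285)
W² = (-285)² = 81225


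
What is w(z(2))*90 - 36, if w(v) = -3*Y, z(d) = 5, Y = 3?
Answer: -846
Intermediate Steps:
w(v) = -9 (w(v) = -3*3 = -9)
w(z(2))*90 - 36 = -9*90 - 36 = -810 - 36 = -846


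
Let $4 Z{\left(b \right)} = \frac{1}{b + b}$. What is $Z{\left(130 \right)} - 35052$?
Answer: $- \frac{36454079}{1040} \approx -35052.0$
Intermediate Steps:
$Z{\left(b \right)} = \frac{1}{8 b}$ ($Z{\left(b \right)} = \frac{1}{4 \left(b + b\right)} = \frac{1}{4 \cdot 2 b} = \frac{\frac{1}{2} \frac{1}{b}}{4} = \frac{1}{8 b}$)
$Z{\left(130 \right)} - 35052 = \frac{1}{8 \cdot 130} - 35052 = \frac{1}{8} \cdot \frac{1}{130} - 35052 = \frac{1}{1040} - 35052 = - \frac{36454079}{1040}$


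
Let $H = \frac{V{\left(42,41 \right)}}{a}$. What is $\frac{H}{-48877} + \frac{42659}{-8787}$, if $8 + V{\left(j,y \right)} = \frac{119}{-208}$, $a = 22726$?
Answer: $- \frac{339862737353287}{70005716914848} \approx -4.8548$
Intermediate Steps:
$V{\left(j,y \right)} = - \frac{1783}{208}$ ($V{\left(j,y \right)} = -8 + \frac{119}{-208} = -8 + 119 \left(- \frac{1}{208}\right) = -8 - \frac{119}{208} = - \frac{1783}{208}$)
$H = - \frac{1783}{4727008}$ ($H = - \frac{1783}{208 \cdot 22726} = \left(- \frac{1783}{208}\right) \frac{1}{22726} = - \frac{1783}{4727008} \approx -0.00037719$)
$\frac{H}{-48877} + \frac{42659}{-8787} = - \frac{1783}{4727008 \left(-48877\right)} + \frac{42659}{-8787} = \left(- \frac{1783}{4727008}\right) \left(- \frac{1}{48877}\right) + 42659 \left(- \frac{1}{8787}\right) = \frac{1783}{231041970016} - \frac{1471}{303} = - \frac{339862737353287}{70005716914848}$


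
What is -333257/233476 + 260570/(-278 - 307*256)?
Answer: -8712082091/1841425212 ≈ -4.7312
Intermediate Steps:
-333257/233476 + 260570/(-278 - 307*256) = -333257*1/233476 + 260570/(-278 - 78592) = -333257/233476 + 260570/(-78870) = -333257/233476 + 260570*(-1/78870) = -333257/233476 - 26057/7887 = -8712082091/1841425212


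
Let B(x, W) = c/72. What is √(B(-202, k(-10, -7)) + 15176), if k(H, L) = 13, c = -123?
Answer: √2185098/12 ≈ 123.18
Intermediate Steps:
B(x, W) = -41/24 (B(x, W) = -123/72 = -123*1/72 = -41/24)
√(B(-202, k(-10, -7)) + 15176) = √(-41/24 + 15176) = √(364183/24) = √2185098/12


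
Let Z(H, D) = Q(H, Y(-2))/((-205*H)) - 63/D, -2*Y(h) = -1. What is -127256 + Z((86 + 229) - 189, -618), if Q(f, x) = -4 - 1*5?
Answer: -18809057961/147805 ≈ -1.2726e+5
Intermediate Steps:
Y(h) = ½ (Y(h) = -½*(-1) = ½)
Q(f, x) = -9 (Q(f, x) = -4 - 5 = -9)
Z(H, D) = -63/D + 9/(205*H) (Z(H, D) = -9*(-1/(205*H)) - 63/D = -(-9)/(205*H) - 63/D = 9/(205*H) - 63/D = -63/D + 9/(205*H))
-127256 + Z((86 + 229) - 189, -618) = -127256 + (-63/(-618) + 9/(205*((86 + 229) - 189))) = -127256 + (-63*(-1/618) + 9/(205*(315 - 189))) = -127256 + (21/206 + (9/205)/126) = -127256 + (21/206 + (9/205)*(1/126)) = -127256 + (21/206 + 1/2870) = -127256 + 15119/147805 = -18809057961/147805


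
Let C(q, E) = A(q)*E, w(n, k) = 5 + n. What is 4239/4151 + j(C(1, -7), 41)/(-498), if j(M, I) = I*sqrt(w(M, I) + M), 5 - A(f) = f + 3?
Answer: 4239/4151 - 41*I/166 ≈ 1.0212 - 0.24699*I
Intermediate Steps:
A(f) = 2 - f (A(f) = 5 - (f + 3) = 5 - (3 + f) = 5 + (-3 - f) = 2 - f)
C(q, E) = E*(2 - q) (C(q, E) = (2 - q)*E = E*(2 - q))
j(M, I) = I*sqrt(5 + 2*M) (j(M, I) = I*sqrt((5 + M) + M) = I*sqrt(5 + 2*M))
4239/4151 + j(C(1, -7), 41)/(-498) = 4239/4151 + (41*sqrt(5 + 2*(-7*(2 - 1*1))))/(-498) = 4239*(1/4151) + (41*sqrt(5 + 2*(-7*(2 - 1))))*(-1/498) = 4239/4151 + (41*sqrt(5 + 2*(-7*1)))*(-1/498) = 4239/4151 + (41*sqrt(5 + 2*(-7)))*(-1/498) = 4239/4151 + (41*sqrt(5 - 14))*(-1/498) = 4239/4151 + (41*sqrt(-9))*(-1/498) = 4239/4151 + (41*(3*I))*(-1/498) = 4239/4151 + (123*I)*(-1/498) = 4239/4151 - 41*I/166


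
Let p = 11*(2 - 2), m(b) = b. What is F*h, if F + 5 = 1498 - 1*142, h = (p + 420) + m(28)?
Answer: 605248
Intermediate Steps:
p = 0 (p = 11*0 = 0)
h = 448 (h = (0 + 420) + 28 = 420 + 28 = 448)
F = 1351 (F = -5 + (1498 - 1*142) = -5 + (1498 - 142) = -5 + 1356 = 1351)
F*h = 1351*448 = 605248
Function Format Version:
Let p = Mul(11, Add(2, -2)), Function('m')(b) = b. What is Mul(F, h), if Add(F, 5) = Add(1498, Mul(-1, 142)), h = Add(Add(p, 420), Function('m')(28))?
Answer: 605248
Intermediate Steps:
p = 0 (p = Mul(11, 0) = 0)
h = 448 (h = Add(Add(0, 420), 28) = Add(420, 28) = 448)
F = 1351 (F = Add(-5, Add(1498, Mul(-1, 142))) = Add(-5, Add(1498, -142)) = Add(-5, 1356) = 1351)
Mul(F, h) = Mul(1351, 448) = 605248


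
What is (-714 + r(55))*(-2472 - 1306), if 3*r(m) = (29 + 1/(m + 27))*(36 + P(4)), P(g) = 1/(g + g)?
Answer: 451862023/328 ≈ 1.3776e+6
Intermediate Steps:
P(g) = 1/(2*g)
r(m) = 8381/24 + 289/(24*(27 + m)) (r(m) = ((29 + 1/(m + 27))*(36 + (½)/4))/3 = ((29 + 1/(27 + m))*(36 + (½)*(¼)))/3 = ((29 + 1/(27 + m))*(36 + ⅛))/3 = ((29 + 1/(27 + m))*(289/8))/3 = (8381/8 + 289/(8*(27 + m)))/3 = 8381/24 + 289/(24*(27 + m)))
(-714 + r(55))*(-2472 - 1306) = (-714 + 289*(784 + 29*55)/(24*(27 + 55)))*(-2472 - 1306) = (-714 + (289/24)*(784 + 1595)/82)*(-3778) = (-714 + (289/24)*(1/82)*2379)*(-3778) = (-714 + 229177/656)*(-3778) = -239207/656*(-3778) = 451862023/328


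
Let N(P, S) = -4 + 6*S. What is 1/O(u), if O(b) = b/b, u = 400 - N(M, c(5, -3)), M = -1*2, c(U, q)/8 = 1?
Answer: 1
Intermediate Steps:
c(U, q) = 8 (c(U, q) = 8*1 = 8)
M = -2
u = 356 (u = 400 - (-4 + 6*8) = 400 - (-4 + 48) = 400 - 1*44 = 400 - 44 = 356)
O(b) = 1
1/O(u) = 1/1 = 1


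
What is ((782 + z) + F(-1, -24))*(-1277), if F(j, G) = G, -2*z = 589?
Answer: -1183779/2 ≈ -5.9189e+5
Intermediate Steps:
z = -589/2 (z = -1/2*589 = -589/2 ≈ -294.50)
((782 + z) + F(-1, -24))*(-1277) = ((782 - 589/2) - 24)*(-1277) = (975/2 - 24)*(-1277) = (927/2)*(-1277) = -1183779/2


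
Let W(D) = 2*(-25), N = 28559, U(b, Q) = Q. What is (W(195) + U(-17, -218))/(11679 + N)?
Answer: -134/20119 ≈ -0.0066604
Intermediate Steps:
W(D) = -50
(W(195) + U(-17, -218))/(11679 + N) = (-50 - 218)/(11679 + 28559) = -268/40238 = -268*1/40238 = -134/20119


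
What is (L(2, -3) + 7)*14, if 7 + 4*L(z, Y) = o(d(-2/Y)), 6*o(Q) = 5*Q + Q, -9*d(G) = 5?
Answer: 644/9 ≈ 71.556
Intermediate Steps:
d(G) = -5/9 (d(G) = -1/9*5 = -5/9)
o(Q) = Q (o(Q) = (5*Q + Q)/6 = (6*Q)/6 = Q)
L(z, Y) = -17/9 (L(z, Y) = -7/4 + (1/4)*(-5/9) = -7/4 - 5/36 = -17/9)
(L(2, -3) + 7)*14 = (-17/9 + 7)*14 = (46/9)*14 = 644/9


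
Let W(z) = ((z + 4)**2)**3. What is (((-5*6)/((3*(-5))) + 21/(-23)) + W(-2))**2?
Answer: 2241009/529 ≈ 4236.3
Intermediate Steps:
W(z) = (4 + z)**6 (W(z) = ((4 + z)**2)**3 = (4 + z)**6)
(((-5*6)/((3*(-5))) + 21/(-23)) + W(-2))**2 = (((-5*6)/((3*(-5))) + 21/(-23)) + (4 - 2)**6)**2 = ((-30/(-15) + 21*(-1/23)) + 2**6)**2 = ((-30*(-1/15) - 21/23) + 64)**2 = ((2 - 21/23) + 64)**2 = (25/23 + 64)**2 = (1497/23)**2 = 2241009/529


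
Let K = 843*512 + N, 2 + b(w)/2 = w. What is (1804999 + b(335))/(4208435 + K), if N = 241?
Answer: 1805665/4640292 ≈ 0.38913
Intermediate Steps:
b(w) = -4 + 2*w
K = 431857 (K = 843*512 + 241 = 431616 + 241 = 431857)
(1804999 + b(335))/(4208435 + K) = (1804999 + (-4 + 2*335))/(4208435 + 431857) = (1804999 + (-4 + 670))/4640292 = (1804999 + 666)*(1/4640292) = 1805665*(1/4640292) = 1805665/4640292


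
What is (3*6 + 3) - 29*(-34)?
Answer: 1007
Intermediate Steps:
(3*6 + 3) - 29*(-34) = (18 + 3) + 986 = 21 + 986 = 1007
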